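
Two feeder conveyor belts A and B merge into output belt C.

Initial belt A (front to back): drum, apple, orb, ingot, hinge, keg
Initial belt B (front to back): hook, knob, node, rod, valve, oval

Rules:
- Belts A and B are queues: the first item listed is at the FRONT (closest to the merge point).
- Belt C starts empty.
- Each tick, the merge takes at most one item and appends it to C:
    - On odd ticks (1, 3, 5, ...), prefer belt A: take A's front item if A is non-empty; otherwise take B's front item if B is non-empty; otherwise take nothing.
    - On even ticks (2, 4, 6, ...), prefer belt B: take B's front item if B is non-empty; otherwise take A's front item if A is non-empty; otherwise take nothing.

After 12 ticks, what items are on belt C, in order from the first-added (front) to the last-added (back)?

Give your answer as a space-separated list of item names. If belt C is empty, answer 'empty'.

Answer: drum hook apple knob orb node ingot rod hinge valve keg oval

Derivation:
Tick 1: prefer A, take drum from A; A=[apple,orb,ingot,hinge,keg] B=[hook,knob,node,rod,valve,oval] C=[drum]
Tick 2: prefer B, take hook from B; A=[apple,orb,ingot,hinge,keg] B=[knob,node,rod,valve,oval] C=[drum,hook]
Tick 3: prefer A, take apple from A; A=[orb,ingot,hinge,keg] B=[knob,node,rod,valve,oval] C=[drum,hook,apple]
Tick 4: prefer B, take knob from B; A=[orb,ingot,hinge,keg] B=[node,rod,valve,oval] C=[drum,hook,apple,knob]
Tick 5: prefer A, take orb from A; A=[ingot,hinge,keg] B=[node,rod,valve,oval] C=[drum,hook,apple,knob,orb]
Tick 6: prefer B, take node from B; A=[ingot,hinge,keg] B=[rod,valve,oval] C=[drum,hook,apple,knob,orb,node]
Tick 7: prefer A, take ingot from A; A=[hinge,keg] B=[rod,valve,oval] C=[drum,hook,apple,knob,orb,node,ingot]
Tick 8: prefer B, take rod from B; A=[hinge,keg] B=[valve,oval] C=[drum,hook,apple,knob,orb,node,ingot,rod]
Tick 9: prefer A, take hinge from A; A=[keg] B=[valve,oval] C=[drum,hook,apple,knob,orb,node,ingot,rod,hinge]
Tick 10: prefer B, take valve from B; A=[keg] B=[oval] C=[drum,hook,apple,knob,orb,node,ingot,rod,hinge,valve]
Tick 11: prefer A, take keg from A; A=[-] B=[oval] C=[drum,hook,apple,knob,orb,node,ingot,rod,hinge,valve,keg]
Tick 12: prefer B, take oval from B; A=[-] B=[-] C=[drum,hook,apple,knob,orb,node,ingot,rod,hinge,valve,keg,oval]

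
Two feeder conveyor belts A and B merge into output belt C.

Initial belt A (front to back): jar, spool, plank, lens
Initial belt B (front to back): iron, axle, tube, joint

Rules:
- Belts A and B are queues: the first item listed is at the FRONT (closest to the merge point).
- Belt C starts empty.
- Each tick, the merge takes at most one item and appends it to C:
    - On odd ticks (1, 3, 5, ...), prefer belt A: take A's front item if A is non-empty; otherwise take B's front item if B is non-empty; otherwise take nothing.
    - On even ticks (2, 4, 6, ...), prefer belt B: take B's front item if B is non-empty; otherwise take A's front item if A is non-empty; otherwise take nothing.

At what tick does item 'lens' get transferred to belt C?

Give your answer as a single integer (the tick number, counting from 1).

Tick 1: prefer A, take jar from A; A=[spool,plank,lens] B=[iron,axle,tube,joint] C=[jar]
Tick 2: prefer B, take iron from B; A=[spool,plank,lens] B=[axle,tube,joint] C=[jar,iron]
Tick 3: prefer A, take spool from A; A=[plank,lens] B=[axle,tube,joint] C=[jar,iron,spool]
Tick 4: prefer B, take axle from B; A=[plank,lens] B=[tube,joint] C=[jar,iron,spool,axle]
Tick 5: prefer A, take plank from A; A=[lens] B=[tube,joint] C=[jar,iron,spool,axle,plank]
Tick 6: prefer B, take tube from B; A=[lens] B=[joint] C=[jar,iron,spool,axle,plank,tube]
Tick 7: prefer A, take lens from A; A=[-] B=[joint] C=[jar,iron,spool,axle,plank,tube,lens]

Answer: 7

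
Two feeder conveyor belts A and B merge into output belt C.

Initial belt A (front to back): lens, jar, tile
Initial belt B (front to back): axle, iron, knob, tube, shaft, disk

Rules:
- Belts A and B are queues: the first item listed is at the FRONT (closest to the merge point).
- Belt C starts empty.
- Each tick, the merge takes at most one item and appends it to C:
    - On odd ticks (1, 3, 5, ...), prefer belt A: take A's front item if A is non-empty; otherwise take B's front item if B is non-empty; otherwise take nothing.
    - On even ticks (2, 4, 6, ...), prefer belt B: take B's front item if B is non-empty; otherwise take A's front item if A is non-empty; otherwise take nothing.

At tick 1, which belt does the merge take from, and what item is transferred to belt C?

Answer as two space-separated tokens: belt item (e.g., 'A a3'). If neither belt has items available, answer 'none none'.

Answer: A lens

Derivation:
Tick 1: prefer A, take lens from A; A=[jar,tile] B=[axle,iron,knob,tube,shaft,disk] C=[lens]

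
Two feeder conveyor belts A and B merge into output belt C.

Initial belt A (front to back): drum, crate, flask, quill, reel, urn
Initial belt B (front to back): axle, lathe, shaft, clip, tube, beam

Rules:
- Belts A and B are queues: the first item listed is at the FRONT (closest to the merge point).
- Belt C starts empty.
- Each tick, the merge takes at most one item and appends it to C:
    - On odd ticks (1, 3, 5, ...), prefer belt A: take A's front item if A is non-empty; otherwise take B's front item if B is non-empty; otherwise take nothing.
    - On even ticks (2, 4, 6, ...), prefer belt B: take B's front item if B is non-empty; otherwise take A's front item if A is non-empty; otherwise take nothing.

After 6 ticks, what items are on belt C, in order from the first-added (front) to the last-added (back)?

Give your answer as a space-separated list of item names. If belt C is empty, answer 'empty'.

Tick 1: prefer A, take drum from A; A=[crate,flask,quill,reel,urn] B=[axle,lathe,shaft,clip,tube,beam] C=[drum]
Tick 2: prefer B, take axle from B; A=[crate,flask,quill,reel,urn] B=[lathe,shaft,clip,tube,beam] C=[drum,axle]
Tick 3: prefer A, take crate from A; A=[flask,quill,reel,urn] B=[lathe,shaft,clip,tube,beam] C=[drum,axle,crate]
Tick 4: prefer B, take lathe from B; A=[flask,quill,reel,urn] B=[shaft,clip,tube,beam] C=[drum,axle,crate,lathe]
Tick 5: prefer A, take flask from A; A=[quill,reel,urn] B=[shaft,clip,tube,beam] C=[drum,axle,crate,lathe,flask]
Tick 6: prefer B, take shaft from B; A=[quill,reel,urn] B=[clip,tube,beam] C=[drum,axle,crate,lathe,flask,shaft]

Answer: drum axle crate lathe flask shaft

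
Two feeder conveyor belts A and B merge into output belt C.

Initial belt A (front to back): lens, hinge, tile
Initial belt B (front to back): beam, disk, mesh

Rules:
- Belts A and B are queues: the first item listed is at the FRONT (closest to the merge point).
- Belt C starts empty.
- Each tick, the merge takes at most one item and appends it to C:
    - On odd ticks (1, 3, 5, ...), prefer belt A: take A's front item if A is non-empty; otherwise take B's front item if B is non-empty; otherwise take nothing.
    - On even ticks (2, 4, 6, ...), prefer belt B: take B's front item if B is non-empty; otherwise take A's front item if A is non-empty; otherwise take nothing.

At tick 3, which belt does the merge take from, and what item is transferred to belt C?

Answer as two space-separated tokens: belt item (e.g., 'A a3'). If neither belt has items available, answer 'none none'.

Tick 1: prefer A, take lens from A; A=[hinge,tile] B=[beam,disk,mesh] C=[lens]
Tick 2: prefer B, take beam from B; A=[hinge,tile] B=[disk,mesh] C=[lens,beam]
Tick 3: prefer A, take hinge from A; A=[tile] B=[disk,mesh] C=[lens,beam,hinge]

Answer: A hinge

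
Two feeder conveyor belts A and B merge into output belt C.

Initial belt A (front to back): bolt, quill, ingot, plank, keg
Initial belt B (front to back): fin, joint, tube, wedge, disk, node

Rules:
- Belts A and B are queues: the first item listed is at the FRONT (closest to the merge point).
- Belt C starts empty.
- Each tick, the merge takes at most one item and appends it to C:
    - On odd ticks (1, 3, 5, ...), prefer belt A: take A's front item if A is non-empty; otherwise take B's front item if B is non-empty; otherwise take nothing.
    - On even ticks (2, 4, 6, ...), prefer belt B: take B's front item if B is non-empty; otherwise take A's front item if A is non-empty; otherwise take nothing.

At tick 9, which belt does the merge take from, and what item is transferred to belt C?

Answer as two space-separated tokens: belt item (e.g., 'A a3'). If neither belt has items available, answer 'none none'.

Answer: A keg

Derivation:
Tick 1: prefer A, take bolt from A; A=[quill,ingot,plank,keg] B=[fin,joint,tube,wedge,disk,node] C=[bolt]
Tick 2: prefer B, take fin from B; A=[quill,ingot,plank,keg] B=[joint,tube,wedge,disk,node] C=[bolt,fin]
Tick 3: prefer A, take quill from A; A=[ingot,plank,keg] B=[joint,tube,wedge,disk,node] C=[bolt,fin,quill]
Tick 4: prefer B, take joint from B; A=[ingot,plank,keg] B=[tube,wedge,disk,node] C=[bolt,fin,quill,joint]
Tick 5: prefer A, take ingot from A; A=[plank,keg] B=[tube,wedge,disk,node] C=[bolt,fin,quill,joint,ingot]
Tick 6: prefer B, take tube from B; A=[plank,keg] B=[wedge,disk,node] C=[bolt,fin,quill,joint,ingot,tube]
Tick 7: prefer A, take plank from A; A=[keg] B=[wedge,disk,node] C=[bolt,fin,quill,joint,ingot,tube,plank]
Tick 8: prefer B, take wedge from B; A=[keg] B=[disk,node] C=[bolt,fin,quill,joint,ingot,tube,plank,wedge]
Tick 9: prefer A, take keg from A; A=[-] B=[disk,node] C=[bolt,fin,quill,joint,ingot,tube,plank,wedge,keg]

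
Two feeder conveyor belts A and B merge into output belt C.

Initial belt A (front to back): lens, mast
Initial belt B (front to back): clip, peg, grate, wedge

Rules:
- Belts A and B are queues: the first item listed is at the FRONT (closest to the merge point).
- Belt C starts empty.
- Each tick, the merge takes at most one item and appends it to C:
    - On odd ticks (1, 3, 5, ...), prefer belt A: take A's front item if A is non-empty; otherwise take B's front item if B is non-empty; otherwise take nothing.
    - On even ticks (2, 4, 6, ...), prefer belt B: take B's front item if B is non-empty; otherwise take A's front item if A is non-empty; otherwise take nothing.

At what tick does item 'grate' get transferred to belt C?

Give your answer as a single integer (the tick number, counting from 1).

Tick 1: prefer A, take lens from A; A=[mast] B=[clip,peg,grate,wedge] C=[lens]
Tick 2: prefer B, take clip from B; A=[mast] B=[peg,grate,wedge] C=[lens,clip]
Tick 3: prefer A, take mast from A; A=[-] B=[peg,grate,wedge] C=[lens,clip,mast]
Tick 4: prefer B, take peg from B; A=[-] B=[grate,wedge] C=[lens,clip,mast,peg]
Tick 5: prefer A, take grate from B; A=[-] B=[wedge] C=[lens,clip,mast,peg,grate]

Answer: 5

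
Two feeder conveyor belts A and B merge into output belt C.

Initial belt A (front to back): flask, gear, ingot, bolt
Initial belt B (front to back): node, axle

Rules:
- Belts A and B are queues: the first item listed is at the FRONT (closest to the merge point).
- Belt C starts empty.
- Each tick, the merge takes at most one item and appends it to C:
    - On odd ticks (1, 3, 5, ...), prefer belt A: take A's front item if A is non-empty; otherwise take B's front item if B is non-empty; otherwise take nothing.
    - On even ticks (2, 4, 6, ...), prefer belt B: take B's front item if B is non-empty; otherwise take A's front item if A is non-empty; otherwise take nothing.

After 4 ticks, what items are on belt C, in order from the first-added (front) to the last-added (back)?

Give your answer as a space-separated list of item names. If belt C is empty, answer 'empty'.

Answer: flask node gear axle

Derivation:
Tick 1: prefer A, take flask from A; A=[gear,ingot,bolt] B=[node,axle] C=[flask]
Tick 2: prefer B, take node from B; A=[gear,ingot,bolt] B=[axle] C=[flask,node]
Tick 3: prefer A, take gear from A; A=[ingot,bolt] B=[axle] C=[flask,node,gear]
Tick 4: prefer B, take axle from B; A=[ingot,bolt] B=[-] C=[flask,node,gear,axle]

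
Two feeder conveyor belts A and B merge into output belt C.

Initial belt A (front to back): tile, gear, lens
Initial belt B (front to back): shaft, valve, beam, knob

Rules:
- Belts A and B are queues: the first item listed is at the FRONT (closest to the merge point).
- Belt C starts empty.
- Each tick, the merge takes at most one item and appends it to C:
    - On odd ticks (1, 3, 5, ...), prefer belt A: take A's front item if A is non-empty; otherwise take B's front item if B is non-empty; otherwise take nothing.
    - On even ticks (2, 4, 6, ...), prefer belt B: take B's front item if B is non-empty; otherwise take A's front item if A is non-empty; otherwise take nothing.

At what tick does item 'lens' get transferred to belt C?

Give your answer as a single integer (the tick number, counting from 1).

Answer: 5

Derivation:
Tick 1: prefer A, take tile from A; A=[gear,lens] B=[shaft,valve,beam,knob] C=[tile]
Tick 2: prefer B, take shaft from B; A=[gear,lens] B=[valve,beam,knob] C=[tile,shaft]
Tick 3: prefer A, take gear from A; A=[lens] B=[valve,beam,knob] C=[tile,shaft,gear]
Tick 4: prefer B, take valve from B; A=[lens] B=[beam,knob] C=[tile,shaft,gear,valve]
Tick 5: prefer A, take lens from A; A=[-] B=[beam,knob] C=[tile,shaft,gear,valve,lens]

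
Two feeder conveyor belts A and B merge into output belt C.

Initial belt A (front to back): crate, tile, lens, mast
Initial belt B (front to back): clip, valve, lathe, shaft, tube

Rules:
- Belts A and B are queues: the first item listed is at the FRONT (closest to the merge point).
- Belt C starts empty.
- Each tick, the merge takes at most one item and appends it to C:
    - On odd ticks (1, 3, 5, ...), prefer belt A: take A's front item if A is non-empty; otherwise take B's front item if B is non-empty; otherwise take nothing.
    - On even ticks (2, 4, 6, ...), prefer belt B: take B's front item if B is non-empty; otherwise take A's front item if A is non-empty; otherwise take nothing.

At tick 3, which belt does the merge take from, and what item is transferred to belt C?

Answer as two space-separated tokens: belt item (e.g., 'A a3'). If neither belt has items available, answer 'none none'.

Tick 1: prefer A, take crate from A; A=[tile,lens,mast] B=[clip,valve,lathe,shaft,tube] C=[crate]
Tick 2: prefer B, take clip from B; A=[tile,lens,mast] B=[valve,lathe,shaft,tube] C=[crate,clip]
Tick 3: prefer A, take tile from A; A=[lens,mast] B=[valve,lathe,shaft,tube] C=[crate,clip,tile]

Answer: A tile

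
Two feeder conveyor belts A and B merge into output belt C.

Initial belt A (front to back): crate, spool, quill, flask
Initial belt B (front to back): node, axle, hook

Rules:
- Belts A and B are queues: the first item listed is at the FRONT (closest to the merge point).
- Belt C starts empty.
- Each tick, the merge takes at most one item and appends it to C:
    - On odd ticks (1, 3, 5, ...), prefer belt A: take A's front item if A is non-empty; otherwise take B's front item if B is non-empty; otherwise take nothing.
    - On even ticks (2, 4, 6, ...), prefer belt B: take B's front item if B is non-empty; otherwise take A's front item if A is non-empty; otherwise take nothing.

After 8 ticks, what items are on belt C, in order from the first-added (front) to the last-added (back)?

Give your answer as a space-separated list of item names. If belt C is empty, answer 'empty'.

Tick 1: prefer A, take crate from A; A=[spool,quill,flask] B=[node,axle,hook] C=[crate]
Tick 2: prefer B, take node from B; A=[spool,quill,flask] B=[axle,hook] C=[crate,node]
Tick 3: prefer A, take spool from A; A=[quill,flask] B=[axle,hook] C=[crate,node,spool]
Tick 4: prefer B, take axle from B; A=[quill,flask] B=[hook] C=[crate,node,spool,axle]
Tick 5: prefer A, take quill from A; A=[flask] B=[hook] C=[crate,node,spool,axle,quill]
Tick 6: prefer B, take hook from B; A=[flask] B=[-] C=[crate,node,spool,axle,quill,hook]
Tick 7: prefer A, take flask from A; A=[-] B=[-] C=[crate,node,spool,axle,quill,hook,flask]
Tick 8: prefer B, both empty, nothing taken; A=[-] B=[-] C=[crate,node,spool,axle,quill,hook,flask]

Answer: crate node spool axle quill hook flask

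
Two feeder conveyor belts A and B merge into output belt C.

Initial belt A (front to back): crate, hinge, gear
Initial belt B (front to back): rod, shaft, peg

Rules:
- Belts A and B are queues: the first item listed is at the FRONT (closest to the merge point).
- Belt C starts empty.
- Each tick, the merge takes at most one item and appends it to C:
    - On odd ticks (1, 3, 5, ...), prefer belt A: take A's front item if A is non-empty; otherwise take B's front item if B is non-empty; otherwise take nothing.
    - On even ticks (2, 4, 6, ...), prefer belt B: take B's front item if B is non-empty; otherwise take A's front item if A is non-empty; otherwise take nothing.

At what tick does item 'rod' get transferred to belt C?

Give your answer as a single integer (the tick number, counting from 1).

Answer: 2

Derivation:
Tick 1: prefer A, take crate from A; A=[hinge,gear] B=[rod,shaft,peg] C=[crate]
Tick 2: prefer B, take rod from B; A=[hinge,gear] B=[shaft,peg] C=[crate,rod]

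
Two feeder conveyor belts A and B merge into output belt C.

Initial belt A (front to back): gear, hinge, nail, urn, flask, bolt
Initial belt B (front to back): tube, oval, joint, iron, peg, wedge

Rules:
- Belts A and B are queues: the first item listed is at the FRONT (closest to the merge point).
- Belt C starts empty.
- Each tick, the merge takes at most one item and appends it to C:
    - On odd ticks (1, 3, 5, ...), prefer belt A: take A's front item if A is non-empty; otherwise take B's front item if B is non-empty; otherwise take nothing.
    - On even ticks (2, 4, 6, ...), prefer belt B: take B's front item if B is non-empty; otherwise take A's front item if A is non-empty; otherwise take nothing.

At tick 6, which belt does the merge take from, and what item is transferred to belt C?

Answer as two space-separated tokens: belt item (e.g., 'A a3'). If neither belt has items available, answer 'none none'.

Answer: B joint

Derivation:
Tick 1: prefer A, take gear from A; A=[hinge,nail,urn,flask,bolt] B=[tube,oval,joint,iron,peg,wedge] C=[gear]
Tick 2: prefer B, take tube from B; A=[hinge,nail,urn,flask,bolt] B=[oval,joint,iron,peg,wedge] C=[gear,tube]
Tick 3: prefer A, take hinge from A; A=[nail,urn,flask,bolt] B=[oval,joint,iron,peg,wedge] C=[gear,tube,hinge]
Tick 4: prefer B, take oval from B; A=[nail,urn,flask,bolt] B=[joint,iron,peg,wedge] C=[gear,tube,hinge,oval]
Tick 5: prefer A, take nail from A; A=[urn,flask,bolt] B=[joint,iron,peg,wedge] C=[gear,tube,hinge,oval,nail]
Tick 6: prefer B, take joint from B; A=[urn,flask,bolt] B=[iron,peg,wedge] C=[gear,tube,hinge,oval,nail,joint]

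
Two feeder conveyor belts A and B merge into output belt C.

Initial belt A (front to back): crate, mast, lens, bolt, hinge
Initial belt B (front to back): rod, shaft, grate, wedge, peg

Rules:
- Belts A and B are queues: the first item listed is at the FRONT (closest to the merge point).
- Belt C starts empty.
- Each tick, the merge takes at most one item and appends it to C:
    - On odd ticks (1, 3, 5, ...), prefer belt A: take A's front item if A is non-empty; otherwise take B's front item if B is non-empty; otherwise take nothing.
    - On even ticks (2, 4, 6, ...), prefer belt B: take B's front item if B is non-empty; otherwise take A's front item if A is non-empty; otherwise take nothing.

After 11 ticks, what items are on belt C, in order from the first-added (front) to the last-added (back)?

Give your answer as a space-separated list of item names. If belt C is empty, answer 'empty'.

Tick 1: prefer A, take crate from A; A=[mast,lens,bolt,hinge] B=[rod,shaft,grate,wedge,peg] C=[crate]
Tick 2: prefer B, take rod from B; A=[mast,lens,bolt,hinge] B=[shaft,grate,wedge,peg] C=[crate,rod]
Tick 3: prefer A, take mast from A; A=[lens,bolt,hinge] B=[shaft,grate,wedge,peg] C=[crate,rod,mast]
Tick 4: prefer B, take shaft from B; A=[lens,bolt,hinge] B=[grate,wedge,peg] C=[crate,rod,mast,shaft]
Tick 5: prefer A, take lens from A; A=[bolt,hinge] B=[grate,wedge,peg] C=[crate,rod,mast,shaft,lens]
Tick 6: prefer B, take grate from B; A=[bolt,hinge] B=[wedge,peg] C=[crate,rod,mast,shaft,lens,grate]
Tick 7: prefer A, take bolt from A; A=[hinge] B=[wedge,peg] C=[crate,rod,mast,shaft,lens,grate,bolt]
Tick 8: prefer B, take wedge from B; A=[hinge] B=[peg] C=[crate,rod,mast,shaft,lens,grate,bolt,wedge]
Tick 9: prefer A, take hinge from A; A=[-] B=[peg] C=[crate,rod,mast,shaft,lens,grate,bolt,wedge,hinge]
Tick 10: prefer B, take peg from B; A=[-] B=[-] C=[crate,rod,mast,shaft,lens,grate,bolt,wedge,hinge,peg]
Tick 11: prefer A, both empty, nothing taken; A=[-] B=[-] C=[crate,rod,mast,shaft,lens,grate,bolt,wedge,hinge,peg]

Answer: crate rod mast shaft lens grate bolt wedge hinge peg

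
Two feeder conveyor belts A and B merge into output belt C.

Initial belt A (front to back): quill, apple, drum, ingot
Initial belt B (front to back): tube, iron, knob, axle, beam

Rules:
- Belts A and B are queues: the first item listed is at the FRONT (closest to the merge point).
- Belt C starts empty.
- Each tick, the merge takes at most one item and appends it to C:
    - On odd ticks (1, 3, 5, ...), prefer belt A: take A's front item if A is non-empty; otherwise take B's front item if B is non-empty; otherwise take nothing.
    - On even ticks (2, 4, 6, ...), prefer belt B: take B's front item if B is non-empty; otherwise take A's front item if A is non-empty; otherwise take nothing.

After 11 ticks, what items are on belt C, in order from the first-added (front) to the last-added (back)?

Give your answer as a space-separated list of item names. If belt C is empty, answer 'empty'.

Answer: quill tube apple iron drum knob ingot axle beam

Derivation:
Tick 1: prefer A, take quill from A; A=[apple,drum,ingot] B=[tube,iron,knob,axle,beam] C=[quill]
Tick 2: prefer B, take tube from B; A=[apple,drum,ingot] B=[iron,knob,axle,beam] C=[quill,tube]
Tick 3: prefer A, take apple from A; A=[drum,ingot] B=[iron,knob,axle,beam] C=[quill,tube,apple]
Tick 4: prefer B, take iron from B; A=[drum,ingot] B=[knob,axle,beam] C=[quill,tube,apple,iron]
Tick 5: prefer A, take drum from A; A=[ingot] B=[knob,axle,beam] C=[quill,tube,apple,iron,drum]
Tick 6: prefer B, take knob from B; A=[ingot] B=[axle,beam] C=[quill,tube,apple,iron,drum,knob]
Tick 7: prefer A, take ingot from A; A=[-] B=[axle,beam] C=[quill,tube,apple,iron,drum,knob,ingot]
Tick 8: prefer B, take axle from B; A=[-] B=[beam] C=[quill,tube,apple,iron,drum,knob,ingot,axle]
Tick 9: prefer A, take beam from B; A=[-] B=[-] C=[quill,tube,apple,iron,drum,knob,ingot,axle,beam]
Tick 10: prefer B, both empty, nothing taken; A=[-] B=[-] C=[quill,tube,apple,iron,drum,knob,ingot,axle,beam]
Tick 11: prefer A, both empty, nothing taken; A=[-] B=[-] C=[quill,tube,apple,iron,drum,knob,ingot,axle,beam]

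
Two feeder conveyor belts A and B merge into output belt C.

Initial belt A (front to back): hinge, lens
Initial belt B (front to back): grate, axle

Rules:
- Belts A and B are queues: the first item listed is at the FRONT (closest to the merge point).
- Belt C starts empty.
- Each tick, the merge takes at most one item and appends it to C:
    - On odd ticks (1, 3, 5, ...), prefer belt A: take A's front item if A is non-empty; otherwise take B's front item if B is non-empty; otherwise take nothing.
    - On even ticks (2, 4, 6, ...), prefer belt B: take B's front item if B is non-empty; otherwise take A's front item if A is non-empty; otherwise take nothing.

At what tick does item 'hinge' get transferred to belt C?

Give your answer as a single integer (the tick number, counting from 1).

Answer: 1

Derivation:
Tick 1: prefer A, take hinge from A; A=[lens] B=[grate,axle] C=[hinge]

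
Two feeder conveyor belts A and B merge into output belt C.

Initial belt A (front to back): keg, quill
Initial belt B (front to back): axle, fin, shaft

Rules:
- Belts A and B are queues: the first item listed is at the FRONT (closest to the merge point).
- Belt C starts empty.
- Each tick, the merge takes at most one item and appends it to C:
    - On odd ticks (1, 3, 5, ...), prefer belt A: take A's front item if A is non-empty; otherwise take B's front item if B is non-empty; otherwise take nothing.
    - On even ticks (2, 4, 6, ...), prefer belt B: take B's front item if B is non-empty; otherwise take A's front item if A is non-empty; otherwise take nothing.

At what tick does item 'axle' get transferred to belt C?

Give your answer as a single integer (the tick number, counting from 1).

Answer: 2

Derivation:
Tick 1: prefer A, take keg from A; A=[quill] B=[axle,fin,shaft] C=[keg]
Tick 2: prefer B, take axle from B; A=[quill] B=[fin,shaft] C=[keg,axle]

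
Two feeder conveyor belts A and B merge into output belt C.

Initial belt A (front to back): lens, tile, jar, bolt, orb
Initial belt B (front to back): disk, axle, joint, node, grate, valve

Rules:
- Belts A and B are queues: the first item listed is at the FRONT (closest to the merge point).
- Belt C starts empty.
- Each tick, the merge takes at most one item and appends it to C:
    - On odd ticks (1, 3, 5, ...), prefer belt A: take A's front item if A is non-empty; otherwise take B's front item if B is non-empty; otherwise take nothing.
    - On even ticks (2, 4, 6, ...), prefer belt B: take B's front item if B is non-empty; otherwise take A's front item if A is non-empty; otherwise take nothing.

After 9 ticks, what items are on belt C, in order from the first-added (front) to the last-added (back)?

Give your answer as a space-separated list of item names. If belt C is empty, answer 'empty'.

Tick 1: prefer A, take lens from A; A=[tile,jar,bolt,orb] B=[disk,axle,joint,node,grate,valve] C=[lens]
Tick 2: prefer B, take disk from B; A=[tile,jar,bolt,orb] B=[axle,joint,node,grate,valve] C=[lens,disk]
Tick 3: prefer A, take tile from A; A=[jar,bolt,orb] B=[axle,joint,node,grate,valve] C=[lens,disk,tile]
Tick 4: prefer B, take axle from B; A=[jar,bolt,orb] B=[joint,node,grate,valve] C=[lens,disk,tile,axle]
Tick 5: prefer A, take jar from A; A=[bolt,orb] B=[joint,node,grate,valve] C=[lens,disk,tile,axle,jar]
Tick 6: prefer B, take joint from B; A=[bolt,orb] B=[node,grate,valve] C=[lens,disk,tile,axle,jar,joint]
Tick 7: prefer A, take bolt from A; A=[orb] B=[node,grate,valve] C=[lens,disk,tile,axle,jar,joint,bolt]
Tick 8: prefer B, take node from B; A=[orb] B=[grate,valve] C=[lens,disk,tile,axle,jar,joint,bolt,node]
Tick 9: prefer A, take orb from A; A=[-] B=[grate,valve] C=[lens,disk,tile,axle,jar,joint,bolt,node,orb]

Answer: lens disk tile axle jar joint bolt node orb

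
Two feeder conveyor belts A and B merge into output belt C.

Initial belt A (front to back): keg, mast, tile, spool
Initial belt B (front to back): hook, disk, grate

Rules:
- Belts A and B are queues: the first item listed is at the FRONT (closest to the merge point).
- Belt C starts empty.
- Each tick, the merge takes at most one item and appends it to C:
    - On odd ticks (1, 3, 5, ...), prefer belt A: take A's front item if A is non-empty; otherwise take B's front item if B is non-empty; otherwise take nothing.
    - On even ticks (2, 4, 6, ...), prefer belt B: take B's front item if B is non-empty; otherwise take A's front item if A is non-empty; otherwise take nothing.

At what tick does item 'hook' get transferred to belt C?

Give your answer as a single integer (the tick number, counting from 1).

Answer: 2

Derivation:
Tick 1: prefer A, take keg from A; A=[mast,tile,spool] B=[hook,disk,grate] C=[keg]
Tick 2: prefer B, take hook from B; A=[mast,tile,spool] B=[disk,grate] C=[keg,hook]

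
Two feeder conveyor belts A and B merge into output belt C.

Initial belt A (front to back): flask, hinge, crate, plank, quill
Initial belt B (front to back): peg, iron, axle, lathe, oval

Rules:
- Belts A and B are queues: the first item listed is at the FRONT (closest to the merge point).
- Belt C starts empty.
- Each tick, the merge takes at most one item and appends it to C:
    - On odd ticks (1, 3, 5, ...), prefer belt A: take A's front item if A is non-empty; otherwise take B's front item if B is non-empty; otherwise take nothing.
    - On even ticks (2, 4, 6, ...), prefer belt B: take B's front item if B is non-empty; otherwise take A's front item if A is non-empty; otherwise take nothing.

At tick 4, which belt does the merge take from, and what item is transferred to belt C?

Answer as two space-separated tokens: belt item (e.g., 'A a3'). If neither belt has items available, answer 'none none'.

Tick 1: prefer A, take flask from A; A=[hinge,crate,plank,quill] B=[peg,iron,axle,lathe,oval] C=[flask]
Tick 2: prefer B, take peg from B; A=[hinge,crate,plank,quill] B=[iron,axle,lathe,oval] C=[flask,peg]
Tick 3: prefer A, take hinge from A; A=[crate,plank,quill] B=[iron,axle,lathe,oval] C=[flask,peg,hinge]
Tick 4: prefer B, take iron from B; A=[crate,plank,quill] B=[axle,lathe,oval] C=[flask,peg,hinge,iron]

Answer: B iron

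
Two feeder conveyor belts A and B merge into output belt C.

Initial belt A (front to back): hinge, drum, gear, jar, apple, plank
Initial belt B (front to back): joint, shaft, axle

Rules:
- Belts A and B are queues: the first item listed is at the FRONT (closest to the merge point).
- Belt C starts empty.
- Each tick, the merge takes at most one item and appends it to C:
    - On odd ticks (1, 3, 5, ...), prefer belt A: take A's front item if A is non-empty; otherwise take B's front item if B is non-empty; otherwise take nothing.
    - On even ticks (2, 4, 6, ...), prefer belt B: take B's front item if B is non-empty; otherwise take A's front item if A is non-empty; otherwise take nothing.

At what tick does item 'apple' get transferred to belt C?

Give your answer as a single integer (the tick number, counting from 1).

Answer: 8

Derivation:
Tick 1: prefer A, take hinge from A; A=[drum,gear,jar,apple,plank] B=[joint,shaft,axle] C=[hinge]
Tick 2: prefer B, take joint from B; A=[drum,gear,jar,apple,plank] B=[shaft,axle] C=[hinge,joint]
Tick 3: prefer A, take drum from A; A=[gear,jar,apple,plank] B=[shaft,axle] C=[hinge,joint,drum]
Tick 4: prefer B, take shaft from B; A=[gear,jar,apple,plank] B=[axle] C=[hinge,joint,drum,shaft]
Tick 5: prefer A, take gear from A; A=[jar,apple,plank] B=[axle] C=[hinge,joint,drum,shaft,gear]
Tick 6: prefer B, take axle from B; A=[jar,apple,plank] B=[-] C=[hinge,joint,drum,shaft,gear,axle]
Tick 7: prefer A, take jar from A; A=[apple,plank] B=[-] C=[hinge,joint,drum,shaft,gear,axle,jar]
Tick 8: prefer B, take apple from A; A=[plank] B=[-] C=[hinge,joint,drum,shaft,gear,axle,jar,apple]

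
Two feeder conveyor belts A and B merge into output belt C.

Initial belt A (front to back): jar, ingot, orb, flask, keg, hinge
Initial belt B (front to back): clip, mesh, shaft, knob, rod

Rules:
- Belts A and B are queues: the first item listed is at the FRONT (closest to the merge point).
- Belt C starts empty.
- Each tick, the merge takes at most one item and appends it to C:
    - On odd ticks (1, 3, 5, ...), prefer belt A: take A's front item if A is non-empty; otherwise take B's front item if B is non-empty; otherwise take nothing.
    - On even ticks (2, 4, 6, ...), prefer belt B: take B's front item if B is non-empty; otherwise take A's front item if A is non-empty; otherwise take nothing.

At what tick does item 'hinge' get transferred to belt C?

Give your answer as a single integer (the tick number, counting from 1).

Answer: 11

Derivation:
Tick 1: prefer A, take jar from A; A=[ingot,orb,flask,keg,hinge] B=[clip,mesh,shaft,knob,rod] C=[jar]
Tick 2: prefer B, take clip from B; A=[ingot,orb,flask,keg,hinge] B=[mesh,shaft,knob,rod] C=[jar,clip]
Tick 3: prefer A, take ingot from A; A=[orb,flask,keg,hinge] B=[mesh,shaft,knob,rod] C=[jar,clip,ingot]
Tick 4: prefer B, take mesh from B; A=[orb,flask,keg,hinge] B=[shaft,knob,rod] C=[jar,clip,ingot,mesh]
Tick 5: prefer A, take orb from A; A=[flask,keg,hinge] B=[shaft,knob,rod] C=[jar,clip,ingot,mesh,orb]
Tick 6: prefer B, take shaft from B; A=[flask,keg,hinge] B=[knob,rod] C=[jar,clip,ingot,mesh,orb,shaft]
Tick 7: prefer A, take flask from A; A=[keg,hinge] B=[knob,rod] C=[jar,clip,ingot,mesh,orb,shaft,flask]
Tick 8: prefer B, take knob from B; A=[keg,hinge] B=[rod] C=[jar,clip,ingot,mesh,orb,shaft,flask,knob]
Tick 9: prefer A, take keg from A; A=[hinge] B=[rod] C=[jar,clip,ingot,mesh,orb,shaft,flask,knob,keg]
Tick 10: prefer B, take rod from B; A=[hinge] B=[-] C=[jar,clip,ingot,mesh,orb,shaft,flask,knob,keg,rod]
Tick 11: prefer A, take hinge from A; A=[-] B=[-] C=[jar,clip,ingot,mesh,orb,shaft,flask,knob,keg,rod,hinge]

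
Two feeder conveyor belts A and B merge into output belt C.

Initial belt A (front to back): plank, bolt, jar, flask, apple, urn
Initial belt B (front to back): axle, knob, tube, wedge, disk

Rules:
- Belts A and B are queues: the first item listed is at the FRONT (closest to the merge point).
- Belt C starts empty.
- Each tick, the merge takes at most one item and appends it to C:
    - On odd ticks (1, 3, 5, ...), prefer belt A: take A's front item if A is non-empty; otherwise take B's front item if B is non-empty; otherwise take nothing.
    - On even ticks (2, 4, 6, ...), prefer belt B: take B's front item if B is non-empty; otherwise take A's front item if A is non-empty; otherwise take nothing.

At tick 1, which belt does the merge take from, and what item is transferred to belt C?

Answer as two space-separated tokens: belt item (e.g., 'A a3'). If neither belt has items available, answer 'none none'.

Tick 1: prefer A, take plank from A; A=[bolt,jar,flask,apple,urn] B=[axle,knob,tube,wedge,disk] C=[plank]

Answer: A plank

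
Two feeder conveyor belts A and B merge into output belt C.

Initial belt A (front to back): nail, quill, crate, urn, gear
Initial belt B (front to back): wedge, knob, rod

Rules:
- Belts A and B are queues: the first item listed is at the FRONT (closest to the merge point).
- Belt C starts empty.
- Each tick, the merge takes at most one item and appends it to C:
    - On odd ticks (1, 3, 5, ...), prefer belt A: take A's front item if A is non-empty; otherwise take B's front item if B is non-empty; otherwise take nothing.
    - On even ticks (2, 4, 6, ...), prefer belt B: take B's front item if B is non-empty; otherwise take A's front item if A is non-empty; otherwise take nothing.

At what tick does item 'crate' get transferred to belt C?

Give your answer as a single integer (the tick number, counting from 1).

Answer: 5

Derivation:
Tick 1: prefer A, take nail from A; A=[quill,crate,urn,gear] B=[wedge,knob,rod] C=[nail]
Tick 2: prefer B, take wedge from B; A=[quill,crate,urn,gear] B=[knob,rod] C=[nail,wedge]
Tick 3: prefer A, take quill from A; A=[crate,urn,gear] B=[knob,rod] C=[nail,wedge,quill]
Tick 4: prefer B, take knob from B; A=[crate,urn,gear] B=[rod] C=[nail,wedge,quill,knob]
Tick 5: prefer A, take crate from A; A=[urn,gear] B=[rod] C=[nail,wedge,quill,knob,crate]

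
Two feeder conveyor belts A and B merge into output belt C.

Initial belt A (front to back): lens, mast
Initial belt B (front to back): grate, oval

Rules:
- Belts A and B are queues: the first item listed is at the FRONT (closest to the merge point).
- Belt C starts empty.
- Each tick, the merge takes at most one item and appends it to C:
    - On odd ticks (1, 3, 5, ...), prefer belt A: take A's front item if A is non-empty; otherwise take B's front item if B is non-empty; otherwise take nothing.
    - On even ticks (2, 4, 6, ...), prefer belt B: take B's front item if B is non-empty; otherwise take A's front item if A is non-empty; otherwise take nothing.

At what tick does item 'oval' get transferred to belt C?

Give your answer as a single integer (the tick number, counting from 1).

Answer: 4

Derivation:
Tick 1: prefer A, take lens from A; A=[mast] B=[grate,oval] C=[lens]
Tick 2: prefer B, take grate from B; A=[mast] B=[oval] C=[lens,grate]
Tick 3: prefer A, take mast from A; A=[-] B=[oval] C=[lens,grate,mast]
Tick 4: prefer B, take oval from B; A=[-] B=[-] C=[lens,grate,mast,oval]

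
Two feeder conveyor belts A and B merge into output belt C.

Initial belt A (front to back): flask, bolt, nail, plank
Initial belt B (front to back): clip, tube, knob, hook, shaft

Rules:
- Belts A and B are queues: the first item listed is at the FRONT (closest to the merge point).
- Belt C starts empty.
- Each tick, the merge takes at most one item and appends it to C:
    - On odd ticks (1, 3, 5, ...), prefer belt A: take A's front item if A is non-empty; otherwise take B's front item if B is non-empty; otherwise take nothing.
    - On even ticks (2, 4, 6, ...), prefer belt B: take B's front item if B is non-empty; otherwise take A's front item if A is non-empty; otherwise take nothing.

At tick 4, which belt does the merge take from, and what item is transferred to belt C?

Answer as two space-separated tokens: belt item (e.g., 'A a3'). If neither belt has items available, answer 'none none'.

Answer: B tube

Derivation:
Tick 1: prefer A, take flask from A; A=[bolt,nail,plank] B=[clip,tube,knob,hook,shaft] C=[flask]
Tick 2: prefer B, take clip from B; A=[bolt,nail,plank] B=[tube,knob,hook,shaft] C=[flask,clip]
Tick 3: prefer A, take bolt from A; A=[nail,plank] B=[tube,knob,hook,shaft] C=[flask,clip,bolt]
Tick 4: prefer B, take tube from B; A=[nail,plank] B=[knob,hook,shaft] C=[flask,clip,bolt,tube]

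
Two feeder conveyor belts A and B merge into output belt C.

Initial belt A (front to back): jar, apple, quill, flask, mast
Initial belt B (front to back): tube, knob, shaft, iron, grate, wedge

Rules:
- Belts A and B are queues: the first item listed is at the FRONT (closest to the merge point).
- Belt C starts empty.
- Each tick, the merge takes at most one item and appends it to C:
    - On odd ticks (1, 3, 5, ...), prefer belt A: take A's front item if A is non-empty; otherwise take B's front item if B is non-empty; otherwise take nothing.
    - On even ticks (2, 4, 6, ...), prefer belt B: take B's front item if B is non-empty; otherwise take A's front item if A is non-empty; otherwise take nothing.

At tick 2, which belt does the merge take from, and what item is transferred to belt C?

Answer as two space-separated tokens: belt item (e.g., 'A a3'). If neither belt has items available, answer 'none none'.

Tick 1: prefer A, take jar from A; A=[apple,quill,flask,mast] B=[tube,knob,shaft,iron,grate,wedge] C=[jar]
Tick 2: prefer B, take tube from B; A=[apple,quill,flask,mast] B=[knob,shaft,iron,grate,wedge] C=[jar,tube]

Answer: B tube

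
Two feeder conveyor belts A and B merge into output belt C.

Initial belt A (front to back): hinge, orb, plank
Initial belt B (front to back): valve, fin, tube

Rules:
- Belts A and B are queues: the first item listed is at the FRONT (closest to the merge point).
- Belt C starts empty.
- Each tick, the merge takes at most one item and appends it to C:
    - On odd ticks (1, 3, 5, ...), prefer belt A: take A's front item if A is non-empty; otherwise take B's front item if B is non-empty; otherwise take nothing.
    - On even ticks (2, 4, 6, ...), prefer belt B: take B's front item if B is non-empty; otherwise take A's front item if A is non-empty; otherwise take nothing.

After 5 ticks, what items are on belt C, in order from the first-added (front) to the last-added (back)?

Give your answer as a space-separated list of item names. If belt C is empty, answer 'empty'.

Tick 1: prefer A, take hinge from A; A=[orb,plank] B=[valve,fin,tube] C=[hinge]
Tick 2: prefer B, take valve from B; A=[orb,plank] B=[fin,tube] C=[hinge,valve]
Tick 3: prefer A, take orb from A; A=[plank] B=[fin,tube] C=[hinge,valve,orb]
Tick 4: prefer B, take fin from B; A=[plank] B=[tube] C=[hinge,valve,orb,fin]
Tick 5: prefer A, take plank from A; A=[-] B=[tube] C=[hinge,valve,orb,fin,plank]

Answer: hinge valve orb fin plank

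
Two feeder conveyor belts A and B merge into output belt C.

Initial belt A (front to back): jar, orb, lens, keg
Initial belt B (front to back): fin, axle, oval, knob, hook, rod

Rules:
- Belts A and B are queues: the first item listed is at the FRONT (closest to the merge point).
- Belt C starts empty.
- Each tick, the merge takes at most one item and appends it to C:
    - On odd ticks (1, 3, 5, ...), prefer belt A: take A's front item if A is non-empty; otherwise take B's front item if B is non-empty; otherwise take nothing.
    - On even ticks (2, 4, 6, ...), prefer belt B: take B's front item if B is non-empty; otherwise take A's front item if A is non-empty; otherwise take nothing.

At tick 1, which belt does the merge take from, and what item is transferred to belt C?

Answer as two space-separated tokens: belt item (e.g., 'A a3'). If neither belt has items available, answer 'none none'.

Tick 1: prefer A, take jar from A; A=[orb,lens,keg] B=[fin,axle,oval,knob,hook,rod] C=[jar]

Answer: A jar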